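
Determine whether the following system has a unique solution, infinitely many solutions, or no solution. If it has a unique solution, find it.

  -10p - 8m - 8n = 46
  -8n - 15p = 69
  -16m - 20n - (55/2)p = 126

Row-reduce:
R1 ← R1 / (-8).
R3 ← R3 + 16·R1.
R2 ← R2 / (-8).
R1 ← R1 − 1·R2.
R3 ← R3 + 4·R2.
Row 3 reduces to 0 = -1/2, a contradiction. The system is inconsistent.

no solution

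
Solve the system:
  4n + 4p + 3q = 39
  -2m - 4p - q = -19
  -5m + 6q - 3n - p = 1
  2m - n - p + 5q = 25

Row-reduce the augmented matrix:
Swap R1 and R2.
R1 ← R1 / (-2).
R3 ← R3 + 5·R1.
R4 ← R4 − 2·R1.
R2 ← R2 / (4).
R3 ← R3 + 3·R2.
R4 ← R4 + 1·R2.
R3 ← R3 / (12).
R1 ← R1 − 2·R3.
R2 ← R2 − 1·R3.
R4 ← R4 + 4·R3.
R4 ← R4 / (25/3).
R1 ← R1 + 31/24·R4.
R2 ← R2 + 7/48·R4.
R3 ← R3 − 43/48·R4.
Reading off the reduced rows gives m = 3, n = 4, p = 2, q = 5.

m = 3, n = 4, p = 2, q = 5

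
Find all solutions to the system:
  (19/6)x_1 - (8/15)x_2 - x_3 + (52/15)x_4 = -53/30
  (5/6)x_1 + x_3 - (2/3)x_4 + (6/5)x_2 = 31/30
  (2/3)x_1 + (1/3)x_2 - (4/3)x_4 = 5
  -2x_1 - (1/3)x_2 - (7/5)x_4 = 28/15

Row-reduce:
R1 ← R1 / (19/6).
R2 ← R2 − 5/6·R1.
R3 ← R3 − 2/3·R1.
R4 ← R4 + 2·R1.
R2 ← R2 / (382/285).
R1 ← R1 + 16/95·R2.
R3 ← R3 − 127/285·R2.
R4 ← R4 + 191/285·R2.
R3 ← R3 / (-40/191).
R1 ← R1 + 30/191·R3.
R2 ← R2 − 180/191·R3.
Row 4 reduces to 0 = 3/2, a contradiction. The system is inconsistent.

no solution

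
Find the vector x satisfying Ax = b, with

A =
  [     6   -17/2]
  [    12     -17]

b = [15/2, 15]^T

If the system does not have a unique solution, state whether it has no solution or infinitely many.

infinitely many solutions

Row-reduce:
R1 ← R1 / (6).
R2 ← R2 − 12·R1.
Rank is 1 with 2 unknowns, leaving x_2 free.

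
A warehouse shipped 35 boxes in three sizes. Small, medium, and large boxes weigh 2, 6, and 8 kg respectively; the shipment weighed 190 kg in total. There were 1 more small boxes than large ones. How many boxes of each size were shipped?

small boxes: 9, medium boxes: 18, large boxes: 8

Let s = small boxes, m = medium boxes, l = large boxes.
  s + m + l = 35
  2s + 8l + 6m = 190
  s - l = 1
Row-reduce the augmented matrix:
R2 ← R2 − 2·R1.
R3 ← R3 − 1·R1.
R2 ← R2 / (4).
R1 ← R1 − 1·R2.
R3 ← R3 + 1·R2.
R3 ← R3 / (-1/2).
R1 ← R1 + 1/2·R3.
R2 ← R2 − 3/2·R3.
Reading off the reduced rows gives s = 9, m = 18, l = 8.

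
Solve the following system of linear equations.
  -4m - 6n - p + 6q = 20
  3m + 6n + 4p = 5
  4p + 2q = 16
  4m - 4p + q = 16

m = 5, n = -3, p = 2, q = 4

Row-reduce the augmented matrix:
R1 ← R1 / (-4).
R2 ← R2 − 3·R1.
R4 ← R4 − 4·R1.
R2 ← R2 / (3/2).
R1 ← R1 − 3/2·R2.
R4 ← R4 + 6·R2.
R3 ← R3 / (4).
R1 ← R1 + 3·R3.
R2 ← R2 − 13/6·R3.
R4 ← R4 − 8·R3.
R4 ← R4 / (21).
R1 ← R1 + 9/2·R4.
R2 ← R2 − 23/12·R4.
R3 ← R3 − 1/2·R4.
Reading off the reduced rows gives m = 5, n = -3, p = 2, q = 4.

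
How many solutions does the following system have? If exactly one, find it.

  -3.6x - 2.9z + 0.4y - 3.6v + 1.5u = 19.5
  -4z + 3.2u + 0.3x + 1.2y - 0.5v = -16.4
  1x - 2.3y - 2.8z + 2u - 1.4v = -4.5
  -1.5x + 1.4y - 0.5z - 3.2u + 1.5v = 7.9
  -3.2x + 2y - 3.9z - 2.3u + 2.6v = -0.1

Row-reduce the augmented matrix:
R1 ← R1 / (-18/5).
R2 ← R2 − 3/10·R1.
R3 ← R3 − 1·R1.
R4 ← R4 + 3/2·R1.
R5 ← R5 + 16/5·R1.
R2 ← R2 / (37/30).
R1 ← R1 + 1/9·R2.
R3 ← R3 + 197/90·R2.
R4 ← R4 − 37/30·R2.
R5 ← R5 − 74/45·R2.
R3 ← R3 / (-49433/4440).
R1 ← R1 − 47/111·R3.
R2 ← R2 + 509/148·R3.
R4 ← R4 − 99/20·R3.
R5 ← R5 − 13/3·R3.
R4 ← R4 / (-341275/98866).
R1 ← R1 − 9848/49433·R4.
R2 ← R2 − 6256/49433·R4.
R3 ← R3 + 36931/49433·R4.
R5 ← R5 + 1193626/247165·R4.
R5 ← R5 / (20814527/8531875).
R1 ← R1 − 1542479/1706375·R5.
R2 ← R2 − 61064/100375·R5.
R3 ← R3 + 190738/1706375·R5.
R4 ← R4 + 1038934/1706375·R5.
Reading off the reduced rows gives x = -3, y = -1, z = 1, u = -4, v = -5.

x = -3, y = -1, z = 1, u = -4, v = -5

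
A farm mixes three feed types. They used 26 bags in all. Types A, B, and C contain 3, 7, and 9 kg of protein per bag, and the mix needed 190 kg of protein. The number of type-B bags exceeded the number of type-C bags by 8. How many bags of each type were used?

Let a = type-A bags, b = type-B bags, c = type-C bags.
  a + b + c = 26
  3a + 7b + 9c = 190
  b - c = 8
Row-reduce the augmented matrix:
R2 ← R2 − 3·R1.
R2 ← R2 / (4).
R1 ← R1 − 1·R2.
R3 ← R3 − 1·R2.
R3 ← R3 / (-5/2).
R1 ← R1 + 1/2·R3.
R2 ← R2 − 3/2·R3.
Reading off the reduced rows gives a = 2, b = 16, c = 8.

type-A bags: 2, type-B bags: 16, type-C bags: 8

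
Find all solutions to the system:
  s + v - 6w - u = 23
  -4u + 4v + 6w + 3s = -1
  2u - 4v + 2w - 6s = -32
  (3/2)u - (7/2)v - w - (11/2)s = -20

Row-reduce:
R1 ← R1 / (-1).
R2 ← R2 + 4·R1.
R3 ← R3 − 2·R1.
R4 ← R4 − 3/2·R1.
Swap R2 and R3.
R2 ← R2 / (-2).
R1 ← R1 + 1·R2.
R4 ← R4 + 2·R2.
R3 ← R3 / (30).
R1 ← R1 − 11·R3.
R2 ← R2 − 5·R3.
Row 4 reduces to 0 = 1/2, a contradiction. The system is inconsistent.

no solution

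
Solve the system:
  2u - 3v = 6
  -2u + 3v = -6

Row-reduce:
R1 ← R1 / (2).
R2 ← R2 + 2·R1.
Rank is 1 with 2 unknowns, leaving v free.

infinitely many solutions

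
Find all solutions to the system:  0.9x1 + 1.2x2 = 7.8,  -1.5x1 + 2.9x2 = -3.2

Row-reduce the augmented matrix:
R1 ← R1 / (9/10).
R2 ← R2 + 3/2·R1.
R2 ← R2 / (49/10).
R1 ← R1 − 4/3·R2.
Reading off the reduced rows gives x1 = 6, x2 = 2.

x1 = 6, x2 = 2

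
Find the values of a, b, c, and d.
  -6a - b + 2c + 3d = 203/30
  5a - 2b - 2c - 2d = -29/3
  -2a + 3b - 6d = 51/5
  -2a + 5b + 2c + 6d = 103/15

Row-reduce the augmented matrix:
R1 ← R1 / (-6).
R2 ← R2 − 5·R1.
R3 ← R3 + 2·R1.
R4 ← R4 + 2·R1.
R2 ← R2 / (-17/6).
R1 ← R1 − 1/6·R2.
R3 ← R3 − 10/3·R2.
R4 ← R4 − 16/3·R2.
R3 ← R3 / (-18/17).
R1 ← R1 + 6/17·R3.
R2 ← R2 − 2/17·R3.
R4 ← R4 − 12/17·R3.
R4 ← R4 / (5/3).
R1 ← R1 − 5/3·R4.
R2 ← R2 + 8/9·R4.
R3 ← R3 − 109/18·R4.
Reading off the reduced rows gives a = -8/5, b = 4/3, c = 0, d = -1/2.

a = -8/5, b = 4/3, c = 0, d = -1/2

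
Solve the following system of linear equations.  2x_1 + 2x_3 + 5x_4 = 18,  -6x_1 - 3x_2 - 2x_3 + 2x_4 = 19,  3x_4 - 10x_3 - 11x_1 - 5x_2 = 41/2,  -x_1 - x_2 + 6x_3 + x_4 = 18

no solution

Row-reduce:
R1 ← R1 / (2).
R2 ← R2 + 6·R1.
R3 ← R3 + 11·R1.
R4 ← R4 + 1·R1.
R2 ← R2 / (-3).
R3 ← R3 + 5·R2.
R4 ← R4 + 1·R2.
R3 ← R3 / (-17/3).
R1 ← R1 − 1·R3.
R2 ← R2 + 4/3·R3.
R4 ← R4 − 17/3·R3.
Row 4 reduces to 0 = 1/2, a contradiction. The system is inconsistent.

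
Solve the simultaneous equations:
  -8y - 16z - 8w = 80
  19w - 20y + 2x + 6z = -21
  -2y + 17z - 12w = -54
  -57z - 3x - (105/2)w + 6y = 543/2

Row-reduce:
Swap R1 and R2.
R1 ← R1 / (2).
R4 ← R4 + 3·R1.
R2 ← R2 / (-8).
R1 ← R1 + 10·R2.
R3 ← R3 + 2·R2.
R4 ← R4 + 24·R2.
R3 ← R3 / (21).
R1 ← R1 − 23·R3.
R2 ← R2 − 2·R3.
Rank is 3 with 4 unknowns, leaving w free.

infinitely many solutions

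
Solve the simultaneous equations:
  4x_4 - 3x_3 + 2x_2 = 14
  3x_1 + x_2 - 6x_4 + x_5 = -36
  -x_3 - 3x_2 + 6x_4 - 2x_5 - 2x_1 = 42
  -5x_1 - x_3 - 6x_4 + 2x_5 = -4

infinitely many solutions

Row-reduce:
Swap R1 and R2.
R1 ← R1 / (3).
R3 ← R3 + 2·R1.
R4 ← R4 + 5·R1.
R2 ← R2 / (2).
R1 ← R1 − 1/3·R2.
R3 ← R3 + 7/3·R2.
R4 ← R4 − 5/3·R2.
R3 ← R3 / (-9/2).
R1 ← R1 − 1/2·R3.
R2 ← R2 + 3/2·R3.
R4 ← R4 − 3/2·R3.
R4 ← R4 / (-154/9).
R1 ← R1 + 52/27·R4.
R2 ← R2 + 2/9·R4.
R3 ← R3 + 40/27·R4.
Rank is 4 with 5 unknowns, leaving x_5 free.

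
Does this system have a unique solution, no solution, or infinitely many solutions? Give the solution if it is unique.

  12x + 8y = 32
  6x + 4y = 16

infinitely many solutions

Row-reduce:
R1 ← R1 / (12).
R2 ← R2 − 6·R1.
Rank is 1 with 2 unknowns, leaving y free.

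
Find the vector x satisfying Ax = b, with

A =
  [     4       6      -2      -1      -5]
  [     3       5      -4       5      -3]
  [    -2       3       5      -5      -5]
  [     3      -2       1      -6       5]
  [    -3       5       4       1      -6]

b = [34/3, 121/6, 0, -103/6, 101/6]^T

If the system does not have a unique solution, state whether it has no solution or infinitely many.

Row-reduce the augmented matrix:
R1 ← R1 / (4).
R2 ← R2 − 3·R1.
R3 ← R3 + 2·R1.
R4 ← R4 − 3·R1.
R5 ← R5 + 3·R1.
R2 ← R2 / (1/2).
R1 ← R1 − 3/2·R2.
R3 ← R3 − 6·R2.
R4 ← R4 + 13/2·R2.
R5 ← R5 − 19/2·R2.
R3 ← R3 / (34).
R1 ← R1 − 7·R3.
R2 ← R2 + 5·R3.
R4 ← R4 + 30·R3.
R5 ← R5 − 50·R3.
R4 ← R4 / (64/17).
R1 ← R1 + 147/68·R4.
R2 ← R2 − 37/68·R4.
R3 ← R3 + 149/68·R4.
R5 ← R5 − 19/34·R4.
R5 ← R5 / (-41/128).
R1 ← R1 − 553/256·R5.
R2 ← R2 + 383/256·R5.
R3 ← R3 − 463/256·R5.
R4 ← R4 − 67/64·R5.
Reading off the reduced rows gives x_1 = 1/2, x_2 = 2, x_3 = 1, x_4 = 7/3, x_5 = -1/3.

x_1 = 1/2, x_2 = 2, x_3 = 1, x_4 = 7/3, x_5 = -1/3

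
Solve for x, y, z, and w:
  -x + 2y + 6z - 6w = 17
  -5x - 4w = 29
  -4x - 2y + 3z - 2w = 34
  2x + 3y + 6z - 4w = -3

Row-reduce the augmented matrix:
R1 ← R1 / (-1).
R2 ← R2 + 5·R1.
R3 ← R3 + 4·R1.
R4 ← R4 − 2·R1.
R2 ← R2 / (-10).
R1 ← R1 + 2·R2.
R3 ← R3 + 10·R2.
R4 ← R4 − 7·R2.
R3 ← R3 / (9).
R2 ← R2 − 3·R3.
R4 ← R4 + 3·R3.
R4 ← R4 / (13/15).
R1 ← R1 − 4/5·R4.
R2 ← R2 + 19/15·R4.
R3 ← R3 + 4/9·R4.
Reading off the reduced rows gives x = -5, y = -3, z = 2, w = -1.

x = -5, y = -3, z = 2, w = -1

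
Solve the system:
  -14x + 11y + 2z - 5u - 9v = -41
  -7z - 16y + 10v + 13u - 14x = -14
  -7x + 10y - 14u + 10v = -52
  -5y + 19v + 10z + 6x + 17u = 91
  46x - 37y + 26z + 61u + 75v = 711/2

Row-reduce:
R1 ← R1 / (-14).
R2 ← R2 + 14·R1.
R3 ← R3 + 7·R1.
R4 ← R4 − 6·R1.
R5 ← R5 − 46·R1.
R2 ← R2 / (-27).
R1 ← R1 + 11/14·R2.
R3 ← R3 − 9/2·R2.
R4 ← R4 + 2/7·R2.
R5 ← R5 + 6/7·R2.
R3 ← R3 / (-5/2).
R1 ← R1 − 5/42·R3.
R2 ← R2 − 1/3·R3.
R4 ← R4 − 230/21·R3.
R5 ← R5 − 230/7·R3.
R4 ← R4 / (-158/7).
R1 ← R1 + 4/7·R4.
R2 ← R2 + 9/5·R4.
R3 ← R3 − 17/5·R4.
R5 ← R5 + 474/7·R4.
Row 5 reduces to 0 = 1/2, a contradiction. The system is inconsistent.

no solution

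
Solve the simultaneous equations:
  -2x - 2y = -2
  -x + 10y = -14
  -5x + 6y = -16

no solution

Row-reduce:
R1 ← R1 / (-2).
R2 ← R2 + 1·R1.
R3 ← R3 + 5·R1.
R2 ← R2 / (11).
R1 ← R1 − 1·R2.
R3 ← R3 − 11·R2.
Row 3 reduces to 0 = 2, a contradiction. The system is inconsistent.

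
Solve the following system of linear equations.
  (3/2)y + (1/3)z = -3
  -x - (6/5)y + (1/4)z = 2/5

infinitely many solutions

Row-reduce:
Swap R1 and R2.
R1 ← R1 / (-1).
R2 ← R2 / (3/2).
R1 ← R1 − 6/5·R2.
Rank is 2 with 3 unknowns, leaving z free.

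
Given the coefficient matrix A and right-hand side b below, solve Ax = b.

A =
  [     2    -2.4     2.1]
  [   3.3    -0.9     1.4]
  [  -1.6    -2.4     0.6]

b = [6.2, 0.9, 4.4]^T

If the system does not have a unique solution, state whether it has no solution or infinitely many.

x_1 = -2, x_2 = 1, x_3 = 6

Row-reduce the augmented matrix:
R1 ← R1 / (2).
R2 ← R2 − 33/10·R1.
R3 ← R3 + 8/5·R1.
R2 ← R2 / (153/50).
R1 ← R1 + 6/5·R2.
R3 ← R3 + 108/25·R2.
R3 ← R3 / (-54/85).
R1 ← R1 − 49/204·R3.
R2 ← R2 + 413/612·R3.
Reading off the reduced rows gives x_1 = -2, x_2 = 1, x_3 = 6.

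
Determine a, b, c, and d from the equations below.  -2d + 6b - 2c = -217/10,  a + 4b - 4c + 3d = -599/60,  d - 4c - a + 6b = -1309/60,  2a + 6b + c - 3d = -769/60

a = 5/3, b = -2, c = 13/5, d = 9/4

Row-reduce the augmented matrix:
Swap R1 and R2.
R3 ← R3 + 1·R1.
R4 ← R4 − 2·R1.
R2 ← R2 / (6).
R1 ← R1 − 4·R2.
R3 ← R3 − 10·R2.
R4 ← R4 + 2·R2.
R3 ← R3 / (-14/3).
R1 ← R1 + 8/3·R3.
R2 ← R2 + 1/3·R3.
R4 ← R4 − 25/3·R3.
R4 ← R4 / (24/7).
R1 ← R1 − 1/7·R4.
R2 ← R2 + 6/7·R4.
R3 ← R3 + 11/7·R4.
Reading off the reduced rows gives a = 5/3, b = -2, c = 13/5, d = 9/4.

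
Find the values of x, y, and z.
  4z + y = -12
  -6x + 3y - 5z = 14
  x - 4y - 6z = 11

x = 3, y = 4, z = -4

Row-reduce the augmented matrix:
Swap R1 and R2.
R1 ← R1 / (-6).
R3 ← R3 − 1·R1.
R1 ← R1 + 1/2·R2.
R3 ← R3 + 7/2·R2.
R3 ← R3 / (43/6).
R1 ← R1 − 17/6·R3.
R2 ← R2 − 4·R3.
Reading off the reduced rows gives x = 3, y = 4, z = -4.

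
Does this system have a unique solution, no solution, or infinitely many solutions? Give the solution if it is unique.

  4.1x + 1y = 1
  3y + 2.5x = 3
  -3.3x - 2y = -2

x = 0, y = 1

Row-reduce the augmented matrix:
R1 ← R1 / (41/10).
R2 ← R2 − 5/2·R1.
R3 ← R3 + 33/10·R1.
R2 ← R2 / (98/41).
R1 ← R1 − 10/41·R2.
R3 ← R3 + 49/41·R2.
R3 reduces to 0 = 0, so the extra equation is consistent.
Reading off the reduced rows gives x = 0, y = 1.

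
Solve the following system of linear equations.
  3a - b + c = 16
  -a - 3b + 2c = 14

Row-reduce:
R1 ← R1 / (3).
R2 ← R2 + 1·R1.
R2 ← R2 / (-10/3).
R1 ← R1 + 1/3·R2.
Rank is 2 with 3 unknowns, leaving c free.

infinitely many solutions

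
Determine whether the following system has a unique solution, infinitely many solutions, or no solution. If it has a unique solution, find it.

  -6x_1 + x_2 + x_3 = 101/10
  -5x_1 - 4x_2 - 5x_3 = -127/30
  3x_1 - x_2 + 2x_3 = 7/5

x_1 = -4/3, x_2 = -2/5, x_3 = 5/2

Row-reduce the augmented matrix:
R1 ← R1 / (-6).
R2 ← R2 + 5·R1.
R3 ← R3 − 3·R1.
R2 ← R2 / (-29/6).
R1 ← R1 + 1/6·R2.
R3 ← R3 + 1/2·R2.
R3 ← R3 / (90/29).
R1 ← R1 − 1/29·R3.
R2 ← R2 − 35/29·R3.
Reading off the reduced rows gives x_1 = -4/3, x_2 = -2/5, x_3 = 5/2.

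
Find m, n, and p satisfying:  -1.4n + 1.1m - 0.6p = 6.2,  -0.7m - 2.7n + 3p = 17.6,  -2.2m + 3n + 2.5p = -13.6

m = -2, n = -6, p = 0

Row-reduce the augmented matrix:
R1 ← R1 / (11/10).
R2 ← R2 + 7/10·R1.
R3 ← R3 + 11/5·R1.
R2 ← R2 / (-79/22).
R1 ← R1 + 14/11·R2.
R3 ← R3 − 1/5·R2.
R3 ← R3 / (5711/3950).
R1 ← R1 + 582/395·R3.
R2 ← R2 + 288/395·R3.
Reading off the reduced rows gives m = -2, n = -6, p = 0.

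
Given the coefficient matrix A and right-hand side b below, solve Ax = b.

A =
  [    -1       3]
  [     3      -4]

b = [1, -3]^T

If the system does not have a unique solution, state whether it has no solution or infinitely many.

x_1 = -1, x_2 = 0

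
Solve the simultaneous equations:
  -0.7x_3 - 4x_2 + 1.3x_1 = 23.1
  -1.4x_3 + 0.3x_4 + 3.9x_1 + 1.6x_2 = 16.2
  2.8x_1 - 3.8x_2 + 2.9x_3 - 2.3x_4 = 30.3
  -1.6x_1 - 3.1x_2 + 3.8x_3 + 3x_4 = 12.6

x_1 = 6, x_2 = -4, x_3 = 1, x_4 = 2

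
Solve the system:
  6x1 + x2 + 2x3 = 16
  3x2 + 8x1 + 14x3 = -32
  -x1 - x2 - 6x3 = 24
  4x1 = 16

Row-reduce the augmented matrix:
R1 ← R1 / (6).
R2 ← R2 − 8·R1.
R3 ← R3 + 1·R1.
R4 ← R4 − 4·R1.
R2 ← R2 / (5/3).
R1 ← R1 − 1/6·R2.
R3 ← R3 + 5/6·R2.
R4 ← R4 + 2/3·R2.
Swap R3 and R4.
R3 ← R3 / (16/5).
R1 ← R1 + 4/5·R3.
R2 ← R2 − 34/5·R3.
R4 reduces to 0 = 0, so the extra equation is consistent.
Reading off the reduced rows gives x1 = 4, x2 = 2, x3 = -5.

x1 = 4, x2 = 2, x3 = -5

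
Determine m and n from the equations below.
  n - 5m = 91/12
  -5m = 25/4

Row-reduce the augmented matrix:
R1 ← R1 / (-5).
R2 ← R2 + 5·R1.
R2 ← R2 / (-1).
R1 ← R1 + 1/5·R2.
Reading off the reduced rows gives m = -5/4, n = 4/3.

m = -5/4, n = 4/3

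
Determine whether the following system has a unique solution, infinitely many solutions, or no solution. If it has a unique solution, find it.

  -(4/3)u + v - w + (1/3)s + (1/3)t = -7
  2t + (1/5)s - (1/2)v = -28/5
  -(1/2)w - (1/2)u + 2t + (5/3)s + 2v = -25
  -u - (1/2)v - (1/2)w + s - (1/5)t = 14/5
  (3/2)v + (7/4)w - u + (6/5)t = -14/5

u = -4, v = -6, w = 4, s = -3, t = -4

Row-reduce the augmented matrix:
R1 ← R1 / (-4/3).
R3 ← R3 + 1/2·R1.
R4 ← R4 + 1·R1.
R5 ← R5 + 1·R1.
R2 ← R2 / (-1/2).
R1 ← R1 + 3/4·R2.
R3 ← R3 − 13/8·R2.
R4 ← R4 + 5/4·R2.
R5 ← R5 − 3/4·R2.
R3 ← R3 / (-1/8).
R1 ← R1 − 3/4·R3.
R4 ← R4 − 1/4·R3.
R5 ← R5 − 5/2·R3.
R4 ← R4 / (139/30).
R1 ← R1 − 63/5·R4.
R2 ← R2 + 2/5·R4.
R3 ← R3 + 263/15·R4.
R5 ← R5 − 2633/60·R4.
R5 ← R5 / (89551/1390).
R1 ← R1 − 11308/695·R5.
R2 ← R2 + 2102/695·R5.
R3 ← R3 + 16846/695·R5.
R4 ← R4 − 339/139·R5.
Reading off the reduced rows gives u = -4, v = -6, w = 4, s = -3, t = -4.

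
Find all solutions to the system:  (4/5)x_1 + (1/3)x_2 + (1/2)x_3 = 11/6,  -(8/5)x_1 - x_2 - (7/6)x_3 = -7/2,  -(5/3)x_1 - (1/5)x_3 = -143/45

x_1 = 5/3, x_2 = -3/2, x_3 = 2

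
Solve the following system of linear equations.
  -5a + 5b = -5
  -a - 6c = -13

infinitely many solutions

Row-reduce:
R1 ← R1 / (-5).
R2 ← R2 + 1·R1.
R2 ← R2 / (-1).
R1 ← R1 + 1·R2.
Rank is 2 with 3 unknowns, leaving c free.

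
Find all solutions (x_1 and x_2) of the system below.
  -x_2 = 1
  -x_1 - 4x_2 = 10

x_1 = -6, x_2 = -1

Row-reduce the augmented matrix:
Swap R1 and R2.
R1 ← R1 / (-1).
R2 ← R2 / (-1).
R1 ← R1 − 4·R2.
Reading off the reduced rows gives x_1 = -6, x_2 = -1.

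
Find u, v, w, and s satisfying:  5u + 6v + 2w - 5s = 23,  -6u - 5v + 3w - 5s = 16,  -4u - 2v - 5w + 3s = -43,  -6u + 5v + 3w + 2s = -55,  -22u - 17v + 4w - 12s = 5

u = 6, v = -5, w = 4, s = -3

Row-reduce the augmented matrix:
R1 ← R1 / (5).
R2 ← R2 + 6·R1.
R3 ← R3 + 4·R1.
R4 ← R4 + 6·R1.
R5 ← R5 + 22·R1.
R2 ← R2 / (11/5).
R1 ← R1 − 6/5·R2.
R3 ← R3 − 14/5·R2.
R4 ← R4 − 61/5·R2.
R5 ← R5 − 47/5·R2.
R3 ← R3 / (-113/11).
R1 ← R1 + 28/11·R3.
R2 ← R2 − 27/11·R3.
R4 ← R4 + 270/11·R3.
R5 ← R5 + 113/11·R3.
R4 ← R4 / (2931/113).
R1 ← R1 − 201/113·R4.
R2 ← R2 + 214/113·R4.
R3 ← R3 + 143/113·R4.
R5 reduces to 0 = 0, so the extra equation is consistent.
Reading off the reduced rows gives u = 6, v = -5, w = 4, s = -3.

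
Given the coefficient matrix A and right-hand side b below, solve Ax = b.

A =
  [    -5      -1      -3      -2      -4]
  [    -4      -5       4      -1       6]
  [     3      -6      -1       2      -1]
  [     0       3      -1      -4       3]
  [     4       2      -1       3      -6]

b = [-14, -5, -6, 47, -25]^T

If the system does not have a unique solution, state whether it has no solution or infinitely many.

x_1 = 4, x_2 = 1, x_3 = -5, x_4 = -6, x_5 = 5

Row-reduce the augmented matrix:
R1 ← R1 / (-5).
R2 ← R2 + 4·R1.
R3 ← R3 − 3·R1.
R5 ← R5 − 4·R1.
R2 ← R2 / (-21/5).
R1 ← R1 − 1/5·R2.
R3 ← R3 + 33/5·R2.
R4 ← R4 − 3·R2.
R5 ← R5 − 6/5·R2.
R3 ← R3 / (-90/7).
R1 ← R1 − 19/21·R3.
R2 ← R2 + 32/21·R3.
R4 ← R4 − 25/7·R3.
R5 ← R5 + 11/7·R3.
R4 ← R4 / (-65/18).
R1 ← R1 − 113/270·R4.
R2 ← R2 + 17/135·R4.
R3 ← R3 − 1/90·R4.
R5 ← R5 − 143/90·R4.
R5 ← R5 / (-59/25).
R1 ← R1 − 503/975·R5.
R2 ← R2 + 229/975·R5.
R3 ← R3 − 456/325·R5.
R4 ← R4 + 83/65·R5.
Reading off the reduced rows gives x_1 = 4, x_2 = 1, x_3 = -5, x_4 = -6, x_5 = 5.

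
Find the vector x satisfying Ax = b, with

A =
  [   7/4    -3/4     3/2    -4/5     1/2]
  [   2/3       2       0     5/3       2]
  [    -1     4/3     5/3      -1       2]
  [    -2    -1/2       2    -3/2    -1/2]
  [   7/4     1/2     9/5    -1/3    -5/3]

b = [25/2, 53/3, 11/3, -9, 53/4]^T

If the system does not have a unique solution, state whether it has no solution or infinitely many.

x_1 = 5, x_2 = 1, x_3 = 5, x_4 = 5, x_5 = 2

Row-reduce the augmented matrix:
R1 ← R1 / (7/4).
R2 ← R2 − 2/3·R1.
R3 ← R3 + 1·R1.
R4 ← R4 + 2·R1.
R5 ← R5 − 7/4·R1.
R2 ← R2 / (16/7).
R1 ← R1 + 3/7·R2.
R3 ← R3 − 19/21·R2.
R4 ← R4 + 19/14·R2.
R5 ← R5 − 5/4·R2.
R3 ← R3 / (11/4).
R1 ← R1 − 3/4·R3.
R2 ← R2 + 1/4·R3.
R4 ← R4 − 27/8·R3.
R5 ← R5 − 49/80·R3.
R4 ← R4 / (661/440).
R1 ← R1 − 23/44·R4.
R2 ← R2 − 29/44·R4.
R3 ← R3 + 179/220·R4.
R5 ← R5 + 1493/13200·R4.
R5 ← R5 / (-424111/118980).
R1 ← R1 − 929/1983·R5.
R2 ← R2 − 7595/5949·R5.
R3 ← R3 − 881/5949·R5.
R4 ← R4 + 1030/1983·R5.
Reading off the reduced rows gives x_1 = 5, x_2 = 1, x_3 = 5, x_4 = 5, x_5 = 2.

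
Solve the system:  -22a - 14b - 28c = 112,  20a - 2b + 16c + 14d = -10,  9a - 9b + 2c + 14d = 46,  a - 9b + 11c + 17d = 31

infinitely many solutions

Row-reduce:
R1 ← R1 / (-22).
R2 ← R2 − 20·R1.
R3 ← R3 − 9·R1.
R4 ← R4 − 1·R1.
R2 ← R2 / (-162/11).
R1 ← R1 − 7/11·R2.
R3 ← R3 + 162/11·R2.
R4 ← R4 + 106/11·R2.
Swap R3 and R4.
R3 ← R3 / (1289/81).
R1 ← R1 − 70/81·R3.
R2 ← R2 − 52/81·R3.
Rank is 3 with 4 unknowns, leaving d free.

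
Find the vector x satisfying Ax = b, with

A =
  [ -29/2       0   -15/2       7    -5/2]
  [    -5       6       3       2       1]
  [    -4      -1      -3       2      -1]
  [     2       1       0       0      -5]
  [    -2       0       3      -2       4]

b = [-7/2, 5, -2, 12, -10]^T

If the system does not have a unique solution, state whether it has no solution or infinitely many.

Row-reduce:
R1 ← R1 / (-29/2).
R2 ← R2 + 5·R1.
R3 ← R3 + 4·R1.
R4 ← R4 − 2·R1.
R5 ← R5 + 2·R1.
R2 ← R2 / (6).
R3 ← R3 + 1·R2.
R4 ← R4 − 1·R2.
Swap R3 and R4.
R3 ← R3 / (-57/29).
R1 ← R1 − 15/29·R3.
R2 ← R2 − 27/29·R3.
R5 ← R5 − 117/29·R3.
Swap R4 and R5.
R4 ← R4 / (-16/19).
R1 ← R1 + 4/19·R4.
R2 ← R2 − 8/19·R4.
R3 ← R3 + 10/19·R4.
Rank is 4 with 5 unknowns, leaving x_5 free.

infinitely many solutions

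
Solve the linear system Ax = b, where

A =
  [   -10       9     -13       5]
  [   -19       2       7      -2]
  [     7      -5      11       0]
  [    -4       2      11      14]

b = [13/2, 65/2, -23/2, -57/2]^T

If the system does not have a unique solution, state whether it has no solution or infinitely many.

Row-reduce the augmented matrix:
R1 ← R1 / (-10).
R2 ← R2 + 19·R1.
R3 ← R3 − 7·R1.
R4 ← R4 + 4·R1.
R2 ← R2 / (-151/10).
R1 ← R1 + 9/10·R2.
R3 ← R3 − 13/10·R2.
R4 ← R4 + 8/5·R2.
R3 ← R3 / (699/151).
R1 ← R1 + 89/151·R3.
R2 ← R2 + 317/151·R3.
R4 ← R4 − 1939/151·R3.
R4 ← R4 / (4373/699).
R1 ← R1 − 353/699·R4.
R2 ← R2 − 1328/699·R4.
R3 ← R3 − 379/699·R4.
Reading off the reduced rows gives x_1 = -1, x_2 = 2, x_3 = 1/2, x_4 = -3.

x_1 = -1, x_2 = 2, x_3 = 1/2, x_4 = -3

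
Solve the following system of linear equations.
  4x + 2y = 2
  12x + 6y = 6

infinitely many solutions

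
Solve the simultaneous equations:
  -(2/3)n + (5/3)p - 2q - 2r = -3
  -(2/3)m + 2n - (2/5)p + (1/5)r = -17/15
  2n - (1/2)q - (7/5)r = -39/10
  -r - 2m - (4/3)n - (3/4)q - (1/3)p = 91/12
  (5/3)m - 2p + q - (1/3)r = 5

Row-reduce the augmented matrix:
Swap R1 and R2.
R1 ← R1 / (-2/3).
R4 ← R4 + 2·R1.
R5 ← R5 − 5/3·R1.
R2 ← R2 / (-2/3).
R1 ← R1 + 3·R2.
R3 ← R3 − 2·R2.
R4 ← R4 + 22/3·R2.
R5 ← R5 − 5·R2.
R3 ← R3 / (5).
R1 ← R1 + 69/10·R3.
R2 ← R2 + 5/2·R3.
R4 ← R4 + 262/15·R3.
R5 ← R5 − 19/2·R3.
R4 ← R4 / (-437/300).
R1 ← R1 − 3/100·R4.
R2 ← R2 + 1/4·R4.
R3 ← R3 + 13/10·R4.
R5 ← R5 + 33/20·R4.
R5 ← R5 / (35402/6555).
R1 ← R1 + 3549/2185·R5.
R2 ← R2 − 1029/4370·R5.
R3 ← R3 − 1479/437·R5.
R4 ← R4 − 8176/2185·R5.
Reading off the reduced rows gives m = -1, n = -2, p = -5, q = -3, r = 1.

m = -1, n = -2, p = -5, q = -3, r = 1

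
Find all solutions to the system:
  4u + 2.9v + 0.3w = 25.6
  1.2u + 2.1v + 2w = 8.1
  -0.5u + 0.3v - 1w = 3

u = 3, v = 5, w = -3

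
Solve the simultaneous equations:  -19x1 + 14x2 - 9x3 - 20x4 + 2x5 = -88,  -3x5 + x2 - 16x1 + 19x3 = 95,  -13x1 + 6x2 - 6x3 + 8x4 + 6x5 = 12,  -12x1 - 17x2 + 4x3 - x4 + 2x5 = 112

infinitely many solutions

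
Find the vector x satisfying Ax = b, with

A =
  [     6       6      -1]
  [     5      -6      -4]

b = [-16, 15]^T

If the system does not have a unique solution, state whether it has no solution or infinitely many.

Row-reduce:
R1 ← R1 / (6).
R2 ← R2 − 5·R1.
R2 ← R2 / (-11).
R1 ← R1 − 1·R2.
Rank is 2 with 3 unknowns, leaving x_3 free.

infinitely many solutions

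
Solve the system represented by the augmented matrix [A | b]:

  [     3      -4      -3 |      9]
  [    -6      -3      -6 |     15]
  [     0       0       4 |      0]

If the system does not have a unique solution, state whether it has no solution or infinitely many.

x_1 = -1, x_2 = -3, x_3 = 0

Row-reduce the augmented matrix:
R1 ← R1 / (3).
R2 ← R2 + 6·R1.
R2 ← R2 / (-11).
R1 ← R1 + 4/3·R2.
R3 ← R3 / (4).
R1 ← R1 − 5/11·R3.
R2 ← R2 − 12/11·R3.
Reading off the reduced rows gives x_1 = -1, x_2 = -3, x_3 = 0.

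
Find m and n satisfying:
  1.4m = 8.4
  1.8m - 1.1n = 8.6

Row-reduce the augmented matrix:
R1 ← R1 / (7/5).
R2 ← R2 − 9/5·R1.
R2 ← R2 / (-11/10).
Reading off the reduced rows gives m = 6, n = 2.

m = 6, n = 2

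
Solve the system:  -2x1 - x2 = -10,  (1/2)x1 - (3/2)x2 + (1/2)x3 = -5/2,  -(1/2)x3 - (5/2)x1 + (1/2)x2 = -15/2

infinitely many solutions

Row-reduce:
R1 ← R1 / (-2).
R2 ← R2 − 1/2·R1.
R3 ← R3 + 5/2·R1.
R2 ← R2 / (-7/4).
R1 ← R1 − 1/2·R2.
R3 ← R3 − 7/4·R2.
Rank is 2 with 3 unknowns, leaving x3 free.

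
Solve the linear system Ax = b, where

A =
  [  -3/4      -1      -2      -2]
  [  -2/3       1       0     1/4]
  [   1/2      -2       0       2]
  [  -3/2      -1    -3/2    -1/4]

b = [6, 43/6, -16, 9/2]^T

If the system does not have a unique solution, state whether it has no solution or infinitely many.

x_1 = -4, x_2 = 5, x_3 = -2, x_4 = -2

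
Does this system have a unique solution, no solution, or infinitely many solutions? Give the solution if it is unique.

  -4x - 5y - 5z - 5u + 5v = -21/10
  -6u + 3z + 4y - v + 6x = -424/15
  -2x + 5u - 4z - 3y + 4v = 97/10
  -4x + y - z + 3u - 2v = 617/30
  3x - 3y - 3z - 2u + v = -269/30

x = -13/5, y = -1/2, z = -1, u = 5/3, v = -7/3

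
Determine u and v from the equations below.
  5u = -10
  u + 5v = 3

Row-reduce the augmented matrix:
R1 ← R1 / (5).
R2 ← R2 − 1·R1.
R2 ← R2 / (5).
Reading off the reduced rows gives u = -2, v = 1.

u = -2, v = 1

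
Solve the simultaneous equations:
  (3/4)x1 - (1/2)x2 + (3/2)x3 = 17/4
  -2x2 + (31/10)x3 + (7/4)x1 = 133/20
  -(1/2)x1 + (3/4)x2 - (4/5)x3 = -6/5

Row-reduce:
R1 ← R1 / (3/4).
R2 ← R2 − 7/4·R1.
R3 ← R3 + 1/2·R1.
R2 ← R2 / (-5/6).
R1 ← R1 + 2/3·R2.
R3 ← R3 − 5/12·R2.
Rank is 2 with 3 unknowns, leaving x3 free.

infinitely many solutions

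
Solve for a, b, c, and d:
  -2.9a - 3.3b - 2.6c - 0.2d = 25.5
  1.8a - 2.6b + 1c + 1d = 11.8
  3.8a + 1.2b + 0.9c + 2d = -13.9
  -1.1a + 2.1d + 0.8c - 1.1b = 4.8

Row-reduce the augmented matrix:
R1 ← R1 / (-29/10).
R2 ← R2 − 9/5·R1.
R3 ← R3 − 19/5·R1.
R4 ← R4 + 11/10·R1.
R2 ← R2 / (-674/145).
R1 ← R1 − 33/29·R2.
R3 ← R3 + 453/145·R2.
R4 ← R4 − 22/145·R2.
R3 ← R3 / (-3529/1685).
R1 ← R1 − 503/674·R3.
R2 ← R2 − 89/674·R3.
R4 ← R4 − 2976/1685·R3.
R4 ← R4 / (111997/35290).
R1 ← R1 − 9781/14116·R4.
R2 ← R2 + 1637/14116·R4.
R3 ← R3 + 3873/7058·R4.
Reading off the reduced rows gives a = -1, b = -6, c = -1, d = -1.

a = -1, b = -6, c = -1, d = -1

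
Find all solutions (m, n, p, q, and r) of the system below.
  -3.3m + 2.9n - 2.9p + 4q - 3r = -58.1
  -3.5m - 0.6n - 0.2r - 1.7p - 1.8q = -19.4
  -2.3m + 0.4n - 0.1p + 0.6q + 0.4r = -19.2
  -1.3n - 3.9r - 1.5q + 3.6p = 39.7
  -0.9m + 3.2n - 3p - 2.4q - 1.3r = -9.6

m = 6, n = -1, p = 6, q = -6, r = -2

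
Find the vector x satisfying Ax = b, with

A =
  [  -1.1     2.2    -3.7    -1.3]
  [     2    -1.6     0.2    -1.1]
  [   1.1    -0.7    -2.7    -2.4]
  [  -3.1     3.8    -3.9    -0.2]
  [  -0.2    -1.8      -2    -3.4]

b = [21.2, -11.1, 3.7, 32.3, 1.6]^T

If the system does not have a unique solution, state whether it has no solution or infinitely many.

x_1 = -3, x_2 = 2, x_3 = -4, x_4 = 1

Row-reduce the augmented matrix:
R1 ← R1 / (-11/10).
R2 ← R2 − 2·R1.
R3 ← R3 − 11/10·R1.
R4 ← R4 + 31/10·R1.
R5 ← R5 + 1/5·R1.
R2 ← R2 / (12/5).
R1 ← R1 + 2·R2.
R3 ← R3 − 3/2·R2.
R4 ← R4 + 12/5·R2.
R5 ← R5 + 11/5·R2.
R3 ← R3 / (-1021/440).
R1 ← R1 + 137/66·R3.
R2 ← R2 + 359/132·R3.
R5 ← R5 + 965/132·R3.
Swap R4 and R5.
R4 ← R4 / (-46003/30630).
R1 ← R1 + 2029/6126·R4.
R2 ← R2 − 1091/3063·R4.
R3 ← R3 − 1351/2042·R4.
R5 reduces to 0 = 0, so the extra equation is consistent.
Reading off the reduced rows gives x_1 = -3, x_2 = 2, x_3 = -4, x_4 = 1.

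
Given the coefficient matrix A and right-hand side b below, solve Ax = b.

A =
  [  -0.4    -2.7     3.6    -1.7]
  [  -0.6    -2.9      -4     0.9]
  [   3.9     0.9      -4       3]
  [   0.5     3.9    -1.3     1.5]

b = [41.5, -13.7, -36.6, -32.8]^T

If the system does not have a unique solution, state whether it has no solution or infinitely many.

x_1 = 1, x_2 = -5, x_3 = 6, x_4 = -4

Row-reduce the augmented matrix:
R1 ← R1 / (-2/5).
R2 ← R2 + 3/5·R1.
R3 ← R3 − 39/10·R1.
R4 ← R4 − 1/2·R1.
R2 ← R2 / (23/20).
R1 ← R1 − 27/4·R2.
R3 ← R3 + 1017/40·R2.
R4 ← R4 − 21/40·R2.
R3 ← R3 / (-20323/115).
R1 ← R1 − 1062/23·R3.
R2 ← R2 + 188/23·R3.
R4 ← R4 − 1723/230·R3.
R4 ← R4 / (186109/406460).
R1 ← R1 − 7769/20323·R4.
R2 ← R2 − 2031/20323·R4.
R3 ← R3 + 14421/40646·R4.
Reading off the reduced rows gives x_1 = 1, x_2 = -5, x_3 = 6, x_4 = -4.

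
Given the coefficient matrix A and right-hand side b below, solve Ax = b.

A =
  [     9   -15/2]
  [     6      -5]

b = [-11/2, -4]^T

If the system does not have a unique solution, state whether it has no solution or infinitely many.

Row-reduce:
R1 ← R1 / (9).
R2 ← R2 − 6·R1.
Row 2 reduces to 0 = -1/3, a contradiction. The system is inconsistent.

no solution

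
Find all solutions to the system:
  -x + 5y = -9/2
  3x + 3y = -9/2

x = -1/2, y = -1

Row-reduce the augmented matrix:
R1 ← R1 / (-1).
R2 ← R2 − 3·R1.
R2 ← R2 / (18).
R1 ← R1 + 5·R2.
Reading off the reduced rows gives x = -1/2, y = -1.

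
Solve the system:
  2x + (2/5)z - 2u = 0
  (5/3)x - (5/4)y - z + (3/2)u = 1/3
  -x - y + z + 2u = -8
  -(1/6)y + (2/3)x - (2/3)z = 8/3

Row-reduce the augmented matrix:
R1 ← R1 / (2).
R2 ← R2 − 5/3·R1.
R3 ← R3 + 1·R1.
R4 ← R4 − 2/3·R1.
R2 ← R2 / (-5/4).
R3 ← R3 + 1·R2.
R4 ← R4 + 1/6·R2.
R3 ← R3 / (34/15).
R1 ← R1 − 1/5·R3.
R2 ← R2 − 16/15·R3.
R4 ← R4 + 28/45·R3.
R4 ← R4 / (-3/17).
R1 ← R1 + 147/170·R4.
R2 ← R2 + 154/85·R4.
R3 ← R3 + 23/34·R4.
Reading off the reduced rows gives x = -1, y = 0, z = -5, u = -2.

x = -1, y = 0, z = -5, u = -2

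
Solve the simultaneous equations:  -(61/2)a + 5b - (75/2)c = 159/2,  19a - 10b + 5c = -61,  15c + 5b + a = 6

Row-reduce:
R1 ← R1 / (-61/2).
R2 ← R2 − 19·R1.
R3 ← R3 − 1·R1.
R2 ← R2 / (-420/61).
R1 ← R1 + 10/61·R2.
R3 ← R3 − 315/61·R2.
Rank is 2 with 3 unknowns, leaving c free.

infinitely many solutions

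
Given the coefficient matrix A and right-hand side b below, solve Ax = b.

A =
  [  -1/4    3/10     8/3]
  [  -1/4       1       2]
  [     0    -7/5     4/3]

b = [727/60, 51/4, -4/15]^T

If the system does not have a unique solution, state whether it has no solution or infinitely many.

no solution

Row-reduce:
R1 ← R1 / (-1/4).
R2 ← R2 + 1/4·R1.
R2 ← R2 / (7/10).
R1 ← R1 + 6/5·R2.
R3 ← R3 + 7/5·R2.
Row 3 reduces to 0 = 1, a contradiction. The system is inconsistent.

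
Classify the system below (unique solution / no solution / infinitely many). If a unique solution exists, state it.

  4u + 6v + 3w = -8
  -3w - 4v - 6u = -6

Row-reduce:
R1 ← R1 / (4).
R2 ← R2 + 6·R1.
R2 ← R2 / (5).
R1 ← R1 − 3/2·R2.
Rank is 2 with 3 unknowns, leaving w free.

infinitely many solutions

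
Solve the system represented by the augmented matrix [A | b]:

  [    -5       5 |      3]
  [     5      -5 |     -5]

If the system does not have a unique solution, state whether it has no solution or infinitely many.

no solution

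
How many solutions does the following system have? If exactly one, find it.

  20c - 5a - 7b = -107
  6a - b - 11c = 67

infinitely many solutions

Row-reduce:
R1 ← R1 / (-5).
R2 ← R2 − 6·R1.
R2 ← R2 / (-47/5).
R1 ← R1 − 7/5·R2.
Rank is 2 with 3 unknowns, leaving c free.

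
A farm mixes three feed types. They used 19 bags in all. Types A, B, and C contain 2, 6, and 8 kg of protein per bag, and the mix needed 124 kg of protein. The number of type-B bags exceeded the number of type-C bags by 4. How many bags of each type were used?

type-A bags: 1, type-B bags: 11, type-C bags: 7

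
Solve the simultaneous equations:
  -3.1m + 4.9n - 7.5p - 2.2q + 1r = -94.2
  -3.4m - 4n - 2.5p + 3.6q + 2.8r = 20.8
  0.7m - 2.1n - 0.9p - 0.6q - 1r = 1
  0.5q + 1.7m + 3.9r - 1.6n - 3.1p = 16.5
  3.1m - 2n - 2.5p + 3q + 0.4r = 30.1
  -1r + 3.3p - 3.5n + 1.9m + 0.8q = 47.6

m = 5, n = -5, p = 6, q = 6, r = 4

Row-reduce the augmented matrix:
R1 ← R1 / (-31/10).
R2 ← R2 + 17/5·R1.
R3 ← R3 − 7/10·R1.
R4 ← R4 − 17/10·R1.
R5 ← R5 − 31/10·R1.
R6 ← R6 − 19/10·R1.
R2 ← R2 / (-1453/155).
R1 ← R1 + 49/31·R2.
R3 ← R3 + 154/155·R2.
R4 ← R4 − 337/310·R2.
R5 ← R5 − 29/10·R2.
R6 ← R6 + 77/155·R2.
R3 ← R3 / (-23251/7265).
R1 ← R1 − 4225/2906·R3.
R2 ← R2 + 1775/2906·R3.
R4 ← R4 + 190311/29060·R3.
R5 ← R5 + 47825/5812·R3.
R6 ← R6 + 23251/14530·R3.
R4 ← R4 / (411451/116255).
R1 ← R1 + 25389/23251·R4.
R2 ← R2 + 7219/23251·R4.
R3 ← R3 − 12598/23251·R4.
R5 ← R5 − 1655159/232510·R4.
R5 ← R5 / (-73176027/8229020).
R1 ← R1 − 816865/822902·R5.
R2 ← R2 − 476843/822902·R5.
R3 ← R3 + 292963/411451·R5.
R4 ← R4 − 1534451/822902·R5.
R6 reduces to 0 = 0, so the extra equation is consistent.
Reading off the reduced rows gives m = 5, n = -5, p = 6, q = 6, r = 4.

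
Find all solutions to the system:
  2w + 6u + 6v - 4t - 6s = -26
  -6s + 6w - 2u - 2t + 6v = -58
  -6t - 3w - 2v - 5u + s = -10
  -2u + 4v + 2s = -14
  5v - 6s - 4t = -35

u = 3, v = -3, w = -3, s = 2, t = 2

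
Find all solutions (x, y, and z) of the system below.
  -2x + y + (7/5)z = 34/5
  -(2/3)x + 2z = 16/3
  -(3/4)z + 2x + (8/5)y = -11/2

Row-reduce the augmented matrix:
R1 ← R1 / (-2).
R2 ← R2 + 2/3·R1.
R3 ← R3 − 2·R1.
R2 ← R2 / (-1/3).
R1 ← R1 + 1/2·R2.
R3 ← R3 − 13/5·R2.
R3 ← R3 / (1261/100).
R1 ← R1 + 3·R3.
R2 ← R2 + 23/5·R3.
Reading off the reduced rows gives x = -2, y = 0, z = 2.

x = -2, y = 0, z = 2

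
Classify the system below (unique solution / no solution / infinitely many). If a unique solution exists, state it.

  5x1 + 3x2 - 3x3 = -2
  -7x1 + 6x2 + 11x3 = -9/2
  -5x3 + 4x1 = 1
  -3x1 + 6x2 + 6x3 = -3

no solution

Row-reduce:
R1 ← R1 / (5).
R2 ← R2 + 7·R1.
R3 ← R3 − 4·R1.
R4 ← R4 + 3·R1.
R2 ← R2 / (51/5).
R1 ← R1 − 3/5·R2.
R3 ← R3 + 12/5·R2.
R4 ← R4 − 39/5·R2.
R3 ← R3 / (-1).
R1 ← R1 + 1·R3.
R2 ← R2 − 2/3·R3.
R4 ← R4 + 1·R3.
Row 4 reduces to 0 = 1/2, a contradiction. The system is inconsistent.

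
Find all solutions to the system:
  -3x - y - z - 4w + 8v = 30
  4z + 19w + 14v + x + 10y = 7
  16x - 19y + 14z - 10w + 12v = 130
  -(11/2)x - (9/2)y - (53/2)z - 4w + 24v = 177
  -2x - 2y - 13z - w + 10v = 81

Row-reduce:
R1 ← R1 / (-3).
R2 ← R2 − 1·R1.
R3 ← R3 − 16·R1.
R4 ← R4 + 11/2·R1.
R5 ← R5 + 2·R1.
R2 ← R2 / (29/3).
R1 ← R1 − 1/3·R2.
R3 ← R3 + 73/3·R2.
R4 ← R4 + 8/3·R2.
R5 ← R5 + 4/3·R2.
R3 ← R3 / (519/29).
R1 ← R1 − 6/29·R3.
R2 ← R2 − 11/29·R3.
R4 ← R4 + 686/29·R3.
R5 ← R5 + 343/29·R3.
R4 ← R4 / (4424/173).
R1 ← R1 − 99/173·R4.
R2 ← R2 − 268/173·R4.
R3 ← R3 − 127/173·R4.
R5 ← R5 − 2212/173·R4.
Rank is 4 with 5 unknowns, leaving v free.

infinitely many solutions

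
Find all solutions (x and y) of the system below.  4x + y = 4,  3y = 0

x = 1, y = 0

From equation 1: y = 4 − 4·x.
Substitute into equation 2 and solve: x = 1.
Then y = 0.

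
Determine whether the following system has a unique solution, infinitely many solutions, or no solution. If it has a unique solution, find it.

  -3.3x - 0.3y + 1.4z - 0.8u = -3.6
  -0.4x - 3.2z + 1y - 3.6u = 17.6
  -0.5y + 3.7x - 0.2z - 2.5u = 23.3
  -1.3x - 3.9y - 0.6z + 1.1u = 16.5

Row-reduce the augmented matrix:
R1 ← R1 / (-33/10).
R2 ← R2 + 2/5·R1.
R3 ← R3 − 37/10·R1.
R4 ← R4 + 13/10·R1.
R2 ← R2 / (57/55).
R1 ← R1 − 1/11·R2.
R3 ← R3 + 46/55·R2.
R4 ← R4 + 208/55·R2.
R3 ← R3 / (-1154/855).
R1 ← R1 + 22/171·R3.
R2 ← R2 + 556/171·R3.
R4 ← R4 + 11498/855·R3.
R4 ← R4 / (146112/2885).
R1 ← R1 − 1319/1154·R4.
R2 ← R2 − 6701/577·R4.
R3 ← R3 − 10643/2308·R4.
Reading off the reduced rows gives x = 2, y = -6, z = -2, u = -5.

x = 2, y = -6, z = -2, u = -5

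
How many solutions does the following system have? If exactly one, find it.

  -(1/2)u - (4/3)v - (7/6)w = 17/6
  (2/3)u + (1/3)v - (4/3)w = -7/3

infinitely many solutions

Row-reduce:
R1 ← R1 / (-1/2).
R2 ← R2 − 2/3·R1.
R2 ← R2 / (-13/9).
R1 ← R1 − 8/3·R2.
Rank is 2 with 3 unknowns, leaving w free.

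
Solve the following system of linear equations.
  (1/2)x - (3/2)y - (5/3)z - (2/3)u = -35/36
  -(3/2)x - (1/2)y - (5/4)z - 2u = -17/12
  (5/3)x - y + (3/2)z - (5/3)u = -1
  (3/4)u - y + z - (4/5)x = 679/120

Row-reduce the augmented matrix:
R1 ← R1 / (1/2).
R2 ← R2 + 3/2·R1.
R3 ← R3 − 5/3·R1.
R4 ← R4 + 4/5·R1.
R2 ← R2 / (-5).
R1 ← R1 + 3·R2.
R3 ← R3 − 4·R2.
R4 ← R4 + 17/5·R2.
R3 ← R3 / (37/18).
R1 ← R1 − 5/12·R3.
R2 ← R2 − 5/4·R3.
R4 ← R4 − 31/12·R3.
R4 ← R4 / (21189/3700).
R1 ← R1 − 593/370·R4.
R2 ← R2 − 891/370·R4.
R3 ← R3 + 238/185·R4.
Reading off the reduced rows gives x = -3/2, y = -2, z = 4/3, u = 3/2.

x = -3/2, y = -2, z = 4/3, u = 3/2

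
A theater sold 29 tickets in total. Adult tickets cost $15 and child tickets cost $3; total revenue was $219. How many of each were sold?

adult tickets: 11, child tickets: 18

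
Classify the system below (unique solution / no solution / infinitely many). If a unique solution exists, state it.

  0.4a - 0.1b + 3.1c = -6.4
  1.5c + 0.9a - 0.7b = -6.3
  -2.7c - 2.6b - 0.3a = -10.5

a = 1, b = 6, c = -2

Row-reduce the augmented matrix:
R1 ← R1 / (2/5).
R2 ← R2 − 9/10·R1.
R3 ← R3 + 3/10·R1.
R2 ← R2 / (-19/40).
R1 ← R1 + 1/4·R2.
R3 ← R3 + 107/40·R2.
R3 ← R3 / (5787/190).
R1 ← R1 − 202/19·R3.
R2 ← R2 − 219/19·R3.
Reading off the reduced rows gives a = 1, b = 6, c = -2.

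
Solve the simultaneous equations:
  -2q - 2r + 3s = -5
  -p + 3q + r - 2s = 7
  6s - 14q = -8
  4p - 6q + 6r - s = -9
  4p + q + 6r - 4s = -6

Row-reduce:
Swap R1 and R2.
R1 ← R1 / (-1).
R4 ← R4 − 4·R1.
R5 ← R5 − 4·R1.
R2 ← R2 / (-2).
R1 ← R1 + 3·R2.
R3 ← R3 + 14·R2.
R4 ← R4 − 6·R2.
R5 ← R5 − 13·R2.
R3 ← R3 / (14).
R1 ← R1 − 2·R3.
R2 ← R2 − 1·R3.
R4 ← R4 − 4·R3.
R5 ← R5 + 3·R3.
R4 ← R4 / (30/7).
R1 ← R1 + 5/14·R4.
R2 ← R2 + 3/7·R4.
R3 ← R3 + 15/14·R4.
R5 ← R5 − 30/7·R4.
Row 5 reduces to 0 = -1, a contradiction. The system is inconsistent.

no solution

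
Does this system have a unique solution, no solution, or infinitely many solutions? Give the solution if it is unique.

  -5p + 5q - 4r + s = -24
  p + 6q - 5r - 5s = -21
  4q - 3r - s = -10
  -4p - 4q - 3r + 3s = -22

Row-reduce the augmented matrix:
R1 ← R1 / (-5).
R2 ← R2 − 1·R1.
R4 ← R4 + 4·R1.
R2 ← R2 / (7).
R1 ← R1 + 1·R2.
R3 ← R3 − 4·R2.
R4 ← R4 + 8·R2.
R3 ← R3 / (11/35).
R1 ← R1 + 1/35·R3.
R2 ← R2 + 29/35·R3.
R4 ← R4 + 45/7·R3.
R4 ← R4 / (356/11).
R1 ← R1 + 8/11·R4.
R2 ← R2 − 43/11·R4.
R3 ← R3 − 61/11·R4.
Reading off the reduced rows gives p = 3, q = 1, r = 4, s = 2.

p = 3, q = 1, r = 4, s = 2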